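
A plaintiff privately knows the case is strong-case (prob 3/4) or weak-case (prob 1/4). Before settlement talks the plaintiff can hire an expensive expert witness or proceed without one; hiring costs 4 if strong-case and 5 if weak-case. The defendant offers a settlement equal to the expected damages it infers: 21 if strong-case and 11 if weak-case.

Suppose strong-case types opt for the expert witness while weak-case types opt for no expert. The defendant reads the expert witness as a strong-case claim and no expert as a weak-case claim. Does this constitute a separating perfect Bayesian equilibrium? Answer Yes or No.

Under these beliefs, the expert witness earns settlement 21 and no expert earns settlement 11.
strong-case: the expert witness nets 21 − 4 = 17; no expert nets 11. strong-case prefers the expert witness.
weak-case: the expert witness nets 21 − 5 = 16; no expert nets 11. weak-case would deviate to the expert witness.
weak-case has a profitable deviation, so the profile is not an equilibrium.

No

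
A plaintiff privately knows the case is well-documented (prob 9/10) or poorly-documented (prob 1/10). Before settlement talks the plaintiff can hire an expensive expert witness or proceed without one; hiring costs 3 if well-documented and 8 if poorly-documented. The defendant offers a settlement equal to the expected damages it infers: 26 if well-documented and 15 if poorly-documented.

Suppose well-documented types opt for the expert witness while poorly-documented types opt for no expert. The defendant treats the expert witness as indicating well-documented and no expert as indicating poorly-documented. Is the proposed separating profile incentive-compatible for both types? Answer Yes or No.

Under these beliefs, the expert witness earns settlement 26 and no expert earns settlement 15.
well-documented: the expert witness nets 26 − 3 = 23; no expert nets 15. well-documented prefers the expert witness.
poorly-documented: the expert witness nets 26 − 8 = 18; no expert nets 15. poorly-documented would deviate to the expert witness.
poorly-documented has a profitable deviation, so the profile is not an equilibrium.

No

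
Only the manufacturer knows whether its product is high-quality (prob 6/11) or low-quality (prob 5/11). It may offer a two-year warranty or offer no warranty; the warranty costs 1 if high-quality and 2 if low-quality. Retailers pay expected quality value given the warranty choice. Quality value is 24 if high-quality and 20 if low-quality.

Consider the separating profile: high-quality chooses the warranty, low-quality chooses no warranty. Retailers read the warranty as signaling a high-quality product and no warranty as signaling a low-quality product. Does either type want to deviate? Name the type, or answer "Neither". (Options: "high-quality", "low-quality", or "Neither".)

low-quality

The warranty pays 24; no warranty pays 20.
high-quality: assigned the warranty, nets 24 − 1 = 23; deviating to no warranty nets 20.
low-quality: assigned no warranty, nets 20; deviating to the warranty nets 24 − 2 = 22.
The low-quality type gains 2 by deviating.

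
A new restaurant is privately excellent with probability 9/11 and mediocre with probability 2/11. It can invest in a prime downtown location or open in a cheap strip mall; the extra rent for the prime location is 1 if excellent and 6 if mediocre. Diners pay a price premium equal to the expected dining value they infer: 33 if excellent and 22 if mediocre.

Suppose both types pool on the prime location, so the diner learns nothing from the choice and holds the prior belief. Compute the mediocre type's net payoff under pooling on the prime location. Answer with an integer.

25

Pooled price premium = 9/11·33 + 2/11·22 = 31.
mediocre pays cost 6 for the prime location, so net payoff = 31 − 6 = 25.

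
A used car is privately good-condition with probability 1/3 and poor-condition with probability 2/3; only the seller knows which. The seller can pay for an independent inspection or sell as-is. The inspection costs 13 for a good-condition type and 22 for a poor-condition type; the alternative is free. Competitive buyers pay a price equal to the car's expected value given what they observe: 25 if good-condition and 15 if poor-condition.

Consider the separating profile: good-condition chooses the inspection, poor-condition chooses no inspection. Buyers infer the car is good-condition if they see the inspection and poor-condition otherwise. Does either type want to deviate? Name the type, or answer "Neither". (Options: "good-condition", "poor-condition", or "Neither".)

good-condition

The inspection pays 25; no inspection pays 15.
good-condition: assigned the inspection, nets 25 − 13 = 12; deviating to no inspection nets 15.
poor-condition: assigned no inspection, nets 15; deviating to the inspection nets 25 − 22 = 3.
The good-condition type gains 3 by deviating.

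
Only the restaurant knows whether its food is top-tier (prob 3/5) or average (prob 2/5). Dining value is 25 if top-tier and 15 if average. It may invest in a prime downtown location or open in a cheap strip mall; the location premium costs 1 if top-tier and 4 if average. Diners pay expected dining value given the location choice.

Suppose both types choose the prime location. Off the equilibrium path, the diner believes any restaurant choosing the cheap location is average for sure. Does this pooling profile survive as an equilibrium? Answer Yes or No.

Yes

On path, the diner holds the prior and pays 3/5·25 + 2/5·15 = 21. Off path (the cheap location), believing average, it pays 15.
top-tier: the prime location nets 21 − 1 = 20; the cheap location nets 15. top-tier stays.
average: the prime location nets 21 − 4 = 17; the cheap location nets 15. average stays.
No type deviates, so pooling is sustained.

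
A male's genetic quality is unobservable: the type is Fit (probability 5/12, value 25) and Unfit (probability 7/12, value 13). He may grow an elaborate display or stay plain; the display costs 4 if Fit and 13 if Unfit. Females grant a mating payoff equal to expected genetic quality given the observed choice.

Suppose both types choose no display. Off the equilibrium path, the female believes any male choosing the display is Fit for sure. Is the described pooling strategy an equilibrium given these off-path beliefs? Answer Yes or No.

On path, the female holds the prior and pays 5/12·25 + 7/12·13 = 18. Off path (the display), believing Fit, it pays 25.
Fit: no display nets 18; the display nets 25 − 4 = 21. Fit would deviate.
Unfit: no display nets 18; the display nets 25 − 13 = 12. Unfit stays.
A type deviates, so pooling fails.

No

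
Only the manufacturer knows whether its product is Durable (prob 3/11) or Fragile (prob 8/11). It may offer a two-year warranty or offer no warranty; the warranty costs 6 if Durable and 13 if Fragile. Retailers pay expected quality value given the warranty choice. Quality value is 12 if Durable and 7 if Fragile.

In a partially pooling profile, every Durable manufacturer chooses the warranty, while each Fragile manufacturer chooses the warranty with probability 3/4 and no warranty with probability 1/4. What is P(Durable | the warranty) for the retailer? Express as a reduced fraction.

1/3

P(the warranty) = (3/11)·1 + (8/11)·(3/4) = 9/11.
By Bayes' rule, P(Durable | the warranty) = (3/11) / (9/11) = 1/3.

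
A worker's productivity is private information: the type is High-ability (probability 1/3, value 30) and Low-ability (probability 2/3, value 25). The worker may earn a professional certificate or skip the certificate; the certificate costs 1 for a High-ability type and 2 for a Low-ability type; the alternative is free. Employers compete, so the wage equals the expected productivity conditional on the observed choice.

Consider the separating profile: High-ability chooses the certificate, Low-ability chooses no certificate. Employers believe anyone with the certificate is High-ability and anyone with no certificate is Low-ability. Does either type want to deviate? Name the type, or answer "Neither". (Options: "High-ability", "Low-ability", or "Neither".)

The certificate pays 30; no certificate pays 25.
High-ability: assigned the certificate, nets 30 − 1 = 29; deviating to no certificate nets 25.
Low-ability: assigned no certificate, nets 25; deviating to the certificate nets 30 − 2 = 28.
The Low-ability type gains 3 by deviating.

Low-ability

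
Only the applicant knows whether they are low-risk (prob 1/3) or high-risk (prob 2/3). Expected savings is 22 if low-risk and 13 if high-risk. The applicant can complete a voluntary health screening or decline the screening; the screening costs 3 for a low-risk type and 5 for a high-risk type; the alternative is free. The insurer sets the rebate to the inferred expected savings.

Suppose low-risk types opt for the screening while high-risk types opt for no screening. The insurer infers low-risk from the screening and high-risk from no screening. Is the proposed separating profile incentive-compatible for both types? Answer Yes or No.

Under these beliefs, the screening earns rebate 22 and no screening earns rebate 13.
low-risk: the screening nets 22 − 3 = 19; no screening nets 13. low-risk prefers the screening.
high-risk: the screening nets 22 − 5 = 17; no screening nets 13. high-risk would deviate to the screening.
high-risk has a profitable deviation, so the profile is not an equilibrium.

No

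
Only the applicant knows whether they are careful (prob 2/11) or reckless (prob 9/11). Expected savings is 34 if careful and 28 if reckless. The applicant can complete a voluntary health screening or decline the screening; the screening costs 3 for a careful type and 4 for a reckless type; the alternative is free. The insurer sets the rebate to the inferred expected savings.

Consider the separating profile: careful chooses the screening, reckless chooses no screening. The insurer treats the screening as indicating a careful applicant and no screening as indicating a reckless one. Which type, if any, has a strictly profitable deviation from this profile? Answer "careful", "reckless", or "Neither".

The screening pays 34; no screening pays 28.
careful: assigned the screening, nets 34 − 3 = 31; deviating to no screening nets 28.
reckless: assigned no screening, nets 28; deviating to the screening nets 34 − 4 = 30.
The reckless type gains 2 by deviating.

reckless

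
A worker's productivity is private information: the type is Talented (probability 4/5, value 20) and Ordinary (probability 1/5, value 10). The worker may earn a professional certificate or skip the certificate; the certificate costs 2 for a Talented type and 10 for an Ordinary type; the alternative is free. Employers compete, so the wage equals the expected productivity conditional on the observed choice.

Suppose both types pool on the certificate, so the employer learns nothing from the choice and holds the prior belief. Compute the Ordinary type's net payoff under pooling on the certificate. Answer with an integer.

Pooled wage = 4/5·20 + 1/5·10 = 18.
Ordinary pays cost 10 for the certificate, so net payoff = 18 − 10 = 8.

8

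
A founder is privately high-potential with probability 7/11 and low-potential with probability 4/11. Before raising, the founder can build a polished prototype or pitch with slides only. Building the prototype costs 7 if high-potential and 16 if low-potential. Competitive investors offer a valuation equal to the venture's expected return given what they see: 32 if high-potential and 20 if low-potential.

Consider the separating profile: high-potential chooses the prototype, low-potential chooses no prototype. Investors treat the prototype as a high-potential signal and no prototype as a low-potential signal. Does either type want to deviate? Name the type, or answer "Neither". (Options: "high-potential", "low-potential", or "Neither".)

Neither

The prototype pays 32; no prototype pays 20.
high-potential: assigned the prototype, nets 32 − 7 = 25; deviating to no prototype nets 20.
low-potential: assigned no prototype, nets 20; deviating to the prototype nets 32 − 16 = 16.
Both types strictly prefer their assigned action; no profitable deviation.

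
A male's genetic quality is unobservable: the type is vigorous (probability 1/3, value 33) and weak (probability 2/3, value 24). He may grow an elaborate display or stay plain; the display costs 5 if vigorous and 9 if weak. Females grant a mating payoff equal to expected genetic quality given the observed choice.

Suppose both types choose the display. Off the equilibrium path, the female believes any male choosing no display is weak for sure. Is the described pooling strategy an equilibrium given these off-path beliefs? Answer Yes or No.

No

On path, the female holds the prior and pays 1/3·33 + 2/3·24 = 27. Off path (no display), believing weak, it pays 24.
vigorous: the display nets 27 − 5 = 22; no display nets 24. vigorous would deviate.
weak: the display nets 27 − 9 = 18; no display nets 24. weak would deviate.
A type deviates, so pooling fails.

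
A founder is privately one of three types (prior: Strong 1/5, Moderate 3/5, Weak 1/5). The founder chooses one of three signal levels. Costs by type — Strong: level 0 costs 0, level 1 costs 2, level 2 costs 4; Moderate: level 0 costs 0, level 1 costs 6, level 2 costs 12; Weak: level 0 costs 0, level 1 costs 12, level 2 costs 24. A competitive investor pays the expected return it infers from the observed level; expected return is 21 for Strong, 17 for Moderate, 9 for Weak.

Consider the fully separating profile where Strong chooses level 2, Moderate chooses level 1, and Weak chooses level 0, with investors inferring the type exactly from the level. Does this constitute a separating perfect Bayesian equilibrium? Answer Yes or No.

Yes

Separating valuations: level 2 → 21, level 1 → 17, level 0 → 9.
Strong (assigned level 2): level 0: 9 − 0 = 9; level 1: 17 − 2 = 15; level 2: 21 − 4 = 17. Strong stays.
Moderate (assigned level 1): level 0: 9 − 0 = 9; level 1: 17 − 6 = 11; level 2: 21 − 12 = 9. Moderate stays.
Weak (assigned level 0): level 0: 9 − 0 = 9; level 1: 17 − 12 = 5; level 2: 21 − 24 = -3. Weak stays.
Every type prefers its assigned level; separation holds.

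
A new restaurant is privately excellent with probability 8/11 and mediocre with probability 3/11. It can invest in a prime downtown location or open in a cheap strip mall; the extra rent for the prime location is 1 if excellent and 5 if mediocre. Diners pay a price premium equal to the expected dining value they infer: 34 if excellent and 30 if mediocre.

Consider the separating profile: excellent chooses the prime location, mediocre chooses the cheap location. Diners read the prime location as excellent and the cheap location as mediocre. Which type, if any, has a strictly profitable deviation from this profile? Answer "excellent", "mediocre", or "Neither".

The prime location pays 34; the cheap location pays 30.
excellent: assigned the prime location, nets 34 − 1 = 33; deviating to the cheap location nets 30.
mediocre: assigned the cheap location, nets 30; deviating to the prime location nets 34 − 5 = 29.
Both types strictly prefer their assigned action; no profitable deviation.

Neither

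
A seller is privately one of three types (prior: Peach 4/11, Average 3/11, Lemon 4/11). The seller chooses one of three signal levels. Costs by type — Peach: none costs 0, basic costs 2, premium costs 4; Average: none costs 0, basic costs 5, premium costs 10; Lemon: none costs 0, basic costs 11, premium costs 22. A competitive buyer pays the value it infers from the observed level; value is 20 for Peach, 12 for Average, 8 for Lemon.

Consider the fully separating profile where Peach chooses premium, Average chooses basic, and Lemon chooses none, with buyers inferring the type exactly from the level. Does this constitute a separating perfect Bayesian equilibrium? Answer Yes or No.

Separating prices: premium → 20, basic → 12, none → 8.
Peach (assigned premium): none: 8 − 0 = 8; basic: 12 − 2 = 10; premium: 20 − 4 = 16. Peach stays.
Average (assigned basic): none: 8 − 0 = 8; basic: 12 − 5 = 7; premium: 20 − 10 = 10. Average prefers premium.
Lemon (assigned none): none: 8 − 0 = 8; basic: 12 − 11 = 1; premium: 20 − 22 = -2. Lemon stays.
At least one type deviates; the separating profile fails.

No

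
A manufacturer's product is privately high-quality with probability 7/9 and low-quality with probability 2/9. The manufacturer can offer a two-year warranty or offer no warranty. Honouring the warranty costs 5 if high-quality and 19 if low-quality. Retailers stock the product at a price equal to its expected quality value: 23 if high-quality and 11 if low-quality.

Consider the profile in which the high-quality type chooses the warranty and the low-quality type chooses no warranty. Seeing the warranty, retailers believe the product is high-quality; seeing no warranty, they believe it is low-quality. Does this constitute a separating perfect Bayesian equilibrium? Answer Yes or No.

Yes

Under these beliefs, the warranty earns price 23 and no warranty earns price 11.
high-quality: the warranty nets 23 − 5 = 18; no warranty nets 11. high-quality prefers the warranty.
low-quality: the warranty nets 23 − 19 = 4; no warranty nets 11. low-quality prefers no warranty.
Neither type deviates, so the separating profile is an equilibrium.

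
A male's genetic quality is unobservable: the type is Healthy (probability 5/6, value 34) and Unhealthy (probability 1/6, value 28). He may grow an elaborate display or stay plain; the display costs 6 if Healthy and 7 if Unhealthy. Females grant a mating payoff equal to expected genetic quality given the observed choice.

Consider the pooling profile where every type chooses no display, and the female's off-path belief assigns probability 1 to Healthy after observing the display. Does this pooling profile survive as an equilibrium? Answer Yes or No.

Yes

On path, the female holds the prior and pays 5/6·34 + 1/6·28 = 33. Off path (the display), believing Healthy, it pays 34.
Healthy: no display nets 33; the display nets 34 − 6 = 28. Healthy stays.
Unhealthy: no display nets 33; the display nets 34 − 7 = 27. Unhealthy stays.
No type deviates, so pooling is sustained.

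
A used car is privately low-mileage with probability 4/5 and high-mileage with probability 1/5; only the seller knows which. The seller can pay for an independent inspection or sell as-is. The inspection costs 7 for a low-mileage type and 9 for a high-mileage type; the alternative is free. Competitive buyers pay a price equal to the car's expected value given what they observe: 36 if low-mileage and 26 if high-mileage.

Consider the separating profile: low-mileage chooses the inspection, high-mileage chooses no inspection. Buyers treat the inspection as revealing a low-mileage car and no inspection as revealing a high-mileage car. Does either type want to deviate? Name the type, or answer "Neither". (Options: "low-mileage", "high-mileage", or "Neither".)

The inspection pays 36; no inspection pays 26.
low-mileage: assigned the inspection, nets 36 − 7 = 29; deviating to no inspection nets 26.
high-mileage: assigned no inspection, nets 26; deviating to the inspection nets 36 − 9 = 27.
The high-mileage type gains 1 by deviating.

high-mileage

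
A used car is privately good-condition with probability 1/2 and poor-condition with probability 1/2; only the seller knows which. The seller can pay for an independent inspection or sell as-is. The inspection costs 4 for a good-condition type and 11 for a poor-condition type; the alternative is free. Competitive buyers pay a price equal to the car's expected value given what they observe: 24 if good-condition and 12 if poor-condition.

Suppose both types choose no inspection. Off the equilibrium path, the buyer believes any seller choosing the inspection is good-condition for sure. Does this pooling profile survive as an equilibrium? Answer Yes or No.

No

On path, the buyer holds the prior and pays 1/2·24 + 1/2·12 = 18. Off path (the inspection), believing good-condition, it pays 24.
good-condition: no inspection nets 18; the inspection nets 24 − 4 = 20. good-condition would deviate.
poor-condition: no inspection nets 18; the inspection nets 24 − 11 = 13. poor-condition stays.
A type deviates, so pooling fails.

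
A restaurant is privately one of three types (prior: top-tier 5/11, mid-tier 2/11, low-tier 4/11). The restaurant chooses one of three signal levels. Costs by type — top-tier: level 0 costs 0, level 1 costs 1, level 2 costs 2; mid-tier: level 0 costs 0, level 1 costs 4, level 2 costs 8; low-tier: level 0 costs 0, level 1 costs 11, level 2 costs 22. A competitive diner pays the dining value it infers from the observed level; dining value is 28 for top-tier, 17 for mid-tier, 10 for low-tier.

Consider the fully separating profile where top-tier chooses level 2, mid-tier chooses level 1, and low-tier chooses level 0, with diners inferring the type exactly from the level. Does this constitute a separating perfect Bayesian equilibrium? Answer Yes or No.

Separating price premiums: level 2 → 28, level 1 → 17, level 0 → 10.
top-tier (assigned level 2): level 0: 10 − 0 = 10; level 1: 17 − 1 = 16; level 2: 28 − 2 = 26. top-tier stays.
mid-tier (assigned level 1): level 0: 10 − 0 = 10; level 1: 17 − 4 = 13; level 2: 28 − 8 = 20. mid-tier prefers level 2.
low-tier (assigned level 0): level 0: 10 − 0 = 10; level 1: 17 − 11 = 6; level 2: 28 − 22 = 6. low-tier stays.
At least one type deviates; the separating profile fails.

No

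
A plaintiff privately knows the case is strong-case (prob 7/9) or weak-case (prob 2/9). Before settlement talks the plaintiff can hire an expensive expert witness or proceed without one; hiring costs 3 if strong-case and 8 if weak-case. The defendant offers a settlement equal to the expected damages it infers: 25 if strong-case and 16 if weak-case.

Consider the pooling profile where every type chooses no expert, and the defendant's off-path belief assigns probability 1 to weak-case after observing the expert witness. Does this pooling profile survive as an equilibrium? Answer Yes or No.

Yes

On path, the defendant holds the prior and pays 7/9·25 + 2/9·16 = 23. Off path (the expert witness), believing weak-case, it pays 16.
strong-case: no expert nets 23; the expert witness nets 16 − 3 = 13. strong-case stays.
weak-case: no expert nets 23; the expert witness nets 16 − 8 = 8. weak-case stays.
No type deviates, so pooling is sustained.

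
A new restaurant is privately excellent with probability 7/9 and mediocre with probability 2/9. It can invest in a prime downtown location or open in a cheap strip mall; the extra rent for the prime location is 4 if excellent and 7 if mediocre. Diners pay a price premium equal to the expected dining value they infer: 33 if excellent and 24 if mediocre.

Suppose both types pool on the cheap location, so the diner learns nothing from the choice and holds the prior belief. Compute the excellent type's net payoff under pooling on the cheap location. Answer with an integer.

31

Pooled price premium = 7/9·33 + 2/9·24 = 31.
excellent pays no cost for the cheap location, so net payoff = 31.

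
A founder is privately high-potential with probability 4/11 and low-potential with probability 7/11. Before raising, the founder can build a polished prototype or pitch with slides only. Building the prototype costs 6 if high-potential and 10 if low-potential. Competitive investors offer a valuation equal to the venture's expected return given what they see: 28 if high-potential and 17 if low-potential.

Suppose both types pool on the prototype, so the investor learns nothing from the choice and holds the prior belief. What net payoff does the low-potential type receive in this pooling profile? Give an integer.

Pooled valuation = 4/11·28 + 7/11·17 = 21.
low-potential pays cost 10 for the prototype, so net payoff = 21 − 10 = 11.

11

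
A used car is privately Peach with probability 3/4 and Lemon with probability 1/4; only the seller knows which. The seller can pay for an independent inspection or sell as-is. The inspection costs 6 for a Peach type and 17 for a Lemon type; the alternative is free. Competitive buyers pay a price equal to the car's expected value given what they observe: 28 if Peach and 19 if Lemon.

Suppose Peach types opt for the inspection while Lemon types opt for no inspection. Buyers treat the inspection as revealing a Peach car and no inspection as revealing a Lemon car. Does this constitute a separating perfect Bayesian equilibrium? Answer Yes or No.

Yes

Under these beliefs, the inspection earns price 28 and no inspection earns price 19.
Peach: the inspection nets 28 − 6 = 22; no inspection nets 19. Peach prefers the inspection.
Lemon: the inspection nets 28 − 17 = 11; no inspection nets 19. Lemon prefers no inspection.
Neither type deviates, so the separating profile is an equilibrium.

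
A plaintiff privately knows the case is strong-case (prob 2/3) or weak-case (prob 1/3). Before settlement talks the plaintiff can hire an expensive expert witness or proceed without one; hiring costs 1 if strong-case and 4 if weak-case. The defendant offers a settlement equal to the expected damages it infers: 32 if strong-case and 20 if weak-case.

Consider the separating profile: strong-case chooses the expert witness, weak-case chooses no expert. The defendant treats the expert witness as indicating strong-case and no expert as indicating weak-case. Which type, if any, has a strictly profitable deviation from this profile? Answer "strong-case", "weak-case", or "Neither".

weak-case

The expert witness pays 32; no expert pays 20.
strong-case: assigned the expert witness, nets 32 − 1 = 31; deviating to no expert nets 20.
weak-case: assigned no expert, nets 20; deviating to the expert witness nets 32 − 4 = 28.
The weak-case type gains 8 by deviating.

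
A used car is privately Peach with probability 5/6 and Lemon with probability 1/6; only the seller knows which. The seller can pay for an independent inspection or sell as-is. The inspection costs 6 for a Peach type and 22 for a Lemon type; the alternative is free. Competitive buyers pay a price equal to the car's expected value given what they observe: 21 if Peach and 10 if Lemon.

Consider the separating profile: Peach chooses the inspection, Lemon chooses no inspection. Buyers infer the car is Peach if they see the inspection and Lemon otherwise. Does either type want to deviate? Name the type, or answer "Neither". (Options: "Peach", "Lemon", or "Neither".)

The inspection pays 21; no inspection pays 10.
Peach: assigned the inspection, nets 21 − 6 = 15; deviating to no inspection nets 10.
Lemon: assigned no inspection, nets 10; deviating to the inspection nets 21 − 22 = -1.
Both types strictly prefer their assigned action; no profitable deviation.

Neither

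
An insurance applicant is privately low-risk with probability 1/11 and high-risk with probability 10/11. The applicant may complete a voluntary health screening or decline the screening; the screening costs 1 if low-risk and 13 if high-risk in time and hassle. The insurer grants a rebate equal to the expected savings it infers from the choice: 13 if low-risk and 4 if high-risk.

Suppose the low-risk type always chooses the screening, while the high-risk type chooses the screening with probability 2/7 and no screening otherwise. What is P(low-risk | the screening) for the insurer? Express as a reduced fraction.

P(the screening) = (1/11)·1 + (10/11)·(2/7) = 27/77.
By Bayes' rule, P(low-risk | the screening) = (1/11) / (27/77) = 7/27.

7/27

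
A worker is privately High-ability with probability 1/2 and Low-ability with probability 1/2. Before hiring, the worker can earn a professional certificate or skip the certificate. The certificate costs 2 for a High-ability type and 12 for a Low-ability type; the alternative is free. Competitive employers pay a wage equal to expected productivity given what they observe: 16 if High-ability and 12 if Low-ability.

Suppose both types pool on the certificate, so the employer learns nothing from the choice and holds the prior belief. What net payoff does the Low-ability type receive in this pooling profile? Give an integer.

2

Pooled wage = 1/2·16 + 1/2·12 = 14.
Low-ability pays cost 12 for the certificate, so net payoff = 14 − 12 = 2.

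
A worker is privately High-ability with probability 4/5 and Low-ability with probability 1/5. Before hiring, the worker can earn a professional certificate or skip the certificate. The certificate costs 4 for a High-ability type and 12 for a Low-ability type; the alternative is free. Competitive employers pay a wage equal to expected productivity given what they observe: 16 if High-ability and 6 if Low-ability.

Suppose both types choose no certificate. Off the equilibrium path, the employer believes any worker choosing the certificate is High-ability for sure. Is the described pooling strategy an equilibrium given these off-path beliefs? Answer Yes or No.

On path, the employer holds the prior and pays 4/5·16 + 1/5·6 = 14. Off path (the certificate), believing High-ability, it pays 16.
High-ability: no certificate nets 14; the certificate nets 16 − 4 = 12. High-ability stays.
Low-ability: no certificate nets 14; the certificate nets 16 − 12 = 4. Low-ability stays.
No type deviates, so pooling is sustained.

Yes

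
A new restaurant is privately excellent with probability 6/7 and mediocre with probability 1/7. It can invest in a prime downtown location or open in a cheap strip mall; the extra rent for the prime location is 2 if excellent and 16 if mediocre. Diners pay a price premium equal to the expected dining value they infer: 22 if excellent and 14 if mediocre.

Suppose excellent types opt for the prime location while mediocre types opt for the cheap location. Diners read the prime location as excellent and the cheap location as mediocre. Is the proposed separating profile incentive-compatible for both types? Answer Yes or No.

Yes

Under these beliefs, the prime location earns price premium 22 and the cheap location earns price premium 14.
excellent: the prime location nets 22 − 2 = 20; the cheap location nets 14. excellent prefers the prime location.
mediocre: the prime location nets 22 − 16 = 6; the cheap location nets 14. mediocre prefers the cheap location.
Neither type deviates, so the separating profile is an equilibrium.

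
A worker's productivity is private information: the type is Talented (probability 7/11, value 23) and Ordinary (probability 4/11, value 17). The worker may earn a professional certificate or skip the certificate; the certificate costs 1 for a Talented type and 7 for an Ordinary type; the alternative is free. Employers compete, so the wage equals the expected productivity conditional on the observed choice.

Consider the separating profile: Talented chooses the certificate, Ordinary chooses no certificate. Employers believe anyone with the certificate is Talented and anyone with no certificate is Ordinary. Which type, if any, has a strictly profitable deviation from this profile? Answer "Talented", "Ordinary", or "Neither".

Neither

The certificate pays 23; no certificate pays 17.
Talented: assigned the certificate, nets 23 − 1 = 22; deviating to no certificate nets 17.
Ordinary: assigned no certificate, nets 17; deviating to the certificate nets 23 − 7 = 16.
Both types strictly prefer their assigned action; no profitable deviation.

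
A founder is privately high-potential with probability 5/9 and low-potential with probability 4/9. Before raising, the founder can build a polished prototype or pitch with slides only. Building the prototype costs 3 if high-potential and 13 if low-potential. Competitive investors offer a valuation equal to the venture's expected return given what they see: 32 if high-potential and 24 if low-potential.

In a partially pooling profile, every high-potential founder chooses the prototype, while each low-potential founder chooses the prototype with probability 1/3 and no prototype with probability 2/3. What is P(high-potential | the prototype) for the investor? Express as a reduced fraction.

P(the prototype) = (5/9)·1 + (4/9)·(1/3) = 19/27.
By Bayes' rule, P(high-potential | the prototype) = (5/9) / (19/27) = 15/19.

15/19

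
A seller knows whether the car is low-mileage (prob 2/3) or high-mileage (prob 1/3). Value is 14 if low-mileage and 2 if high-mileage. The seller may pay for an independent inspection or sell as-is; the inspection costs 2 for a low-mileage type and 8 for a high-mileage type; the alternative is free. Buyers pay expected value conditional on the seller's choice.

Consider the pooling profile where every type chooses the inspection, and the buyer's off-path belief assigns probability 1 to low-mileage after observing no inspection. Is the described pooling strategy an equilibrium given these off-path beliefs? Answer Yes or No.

No

On path, the buyer holds the prior and pays 2/3·14 + 1/3·2 = 10. Off path (no inspection), believing low-mileage, it pays 14.
low-mileage: the inspection nets 10 − 2 = 8; no inspection nets 14. low-mileage would deviate.
high-mileage: the inspection nets 10 − 8 = 2; no inspection nets 14. high-mileage would deviate.
A type deviates, so pooling fails.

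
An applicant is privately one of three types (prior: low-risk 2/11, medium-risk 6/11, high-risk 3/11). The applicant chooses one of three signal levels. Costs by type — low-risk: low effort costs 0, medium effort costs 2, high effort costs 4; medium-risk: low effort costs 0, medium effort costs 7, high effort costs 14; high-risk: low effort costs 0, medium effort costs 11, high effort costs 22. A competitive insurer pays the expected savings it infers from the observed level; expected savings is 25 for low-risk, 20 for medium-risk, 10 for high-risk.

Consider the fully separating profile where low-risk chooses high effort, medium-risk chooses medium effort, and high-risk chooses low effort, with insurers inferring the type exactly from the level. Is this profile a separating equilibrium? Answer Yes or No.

Separating rebates: high effort → 25, medium effort → 20, low effort → 10.
low-risk (assigned high effort): low effort: 10 − 0 = 10; medium effort: 20 − 2 = 18; high effort: 25 − 4 = 21. low-risk stays.
medium-risk (assigned medium effort): low effort: 10 − 0 = 10; medium effort: 20 − 7 = 13; high effort: 25 − 14 = 11. medium-risk stays.
high-risk (assigned low effort): low effort: 10 − 0 = 10; medium effort: 20 − 11 = 9; high effort: 25 − 22 = 3. high-risk stays.
Every type prefers its assigned level; separation holds.

Yes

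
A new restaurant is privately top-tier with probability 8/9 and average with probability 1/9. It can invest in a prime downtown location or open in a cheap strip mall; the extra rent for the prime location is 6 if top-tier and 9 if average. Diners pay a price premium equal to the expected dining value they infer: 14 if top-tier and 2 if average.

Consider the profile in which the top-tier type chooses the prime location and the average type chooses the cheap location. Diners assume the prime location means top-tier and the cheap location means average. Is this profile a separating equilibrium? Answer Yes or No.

No

Under these beliefs, the prime location earns price premium 14 and the cheap location earns price premium 2.
top-tier: the prime location nets 14 − 6 = 8; the cheap location nets 2. top-tier prefers the prime location.
average: the prime location nets 14 − 9 = 5; the cheap location nets 2. average would deviate to the prime location.
average has a profitable deviation, so the profile is not an equilibrium.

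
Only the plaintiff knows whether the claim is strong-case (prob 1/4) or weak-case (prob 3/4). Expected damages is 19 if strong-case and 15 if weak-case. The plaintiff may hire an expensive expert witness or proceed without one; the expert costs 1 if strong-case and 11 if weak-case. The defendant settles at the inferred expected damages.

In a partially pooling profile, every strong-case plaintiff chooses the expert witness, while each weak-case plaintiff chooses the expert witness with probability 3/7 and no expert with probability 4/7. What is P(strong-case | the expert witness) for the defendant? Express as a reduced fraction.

P(the expert witness) = (1/4)·1 + (3/4)·(3/7) = 4/7.
By Bayes' rule, P(strong-case | the expert witness) = (1/4) / (4/7) = 7/16.

7/16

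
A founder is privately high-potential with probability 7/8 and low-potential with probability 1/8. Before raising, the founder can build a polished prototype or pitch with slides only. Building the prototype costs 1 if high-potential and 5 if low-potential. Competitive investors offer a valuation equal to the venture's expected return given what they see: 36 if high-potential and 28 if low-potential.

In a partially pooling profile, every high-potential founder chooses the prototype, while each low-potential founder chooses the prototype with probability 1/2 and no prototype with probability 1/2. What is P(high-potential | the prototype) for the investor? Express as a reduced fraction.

P(the prototype) = (7/8)·1 + (1/8)·(1/2) = 15/16.
By Bayes' rule, P(high-potential | the prototype) = (7/8) / (15/16) = 14/15.

14/15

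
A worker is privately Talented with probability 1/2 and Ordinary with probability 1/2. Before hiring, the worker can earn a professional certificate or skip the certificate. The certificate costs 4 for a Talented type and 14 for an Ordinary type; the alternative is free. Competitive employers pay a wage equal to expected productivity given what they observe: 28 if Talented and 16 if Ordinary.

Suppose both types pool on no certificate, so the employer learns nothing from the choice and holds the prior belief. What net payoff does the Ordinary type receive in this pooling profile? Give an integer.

Pooled wage = 1/2·28 + 1/2·16 = 22.
Ordinary pays no cost for no certificate, so net payoff = 22.

22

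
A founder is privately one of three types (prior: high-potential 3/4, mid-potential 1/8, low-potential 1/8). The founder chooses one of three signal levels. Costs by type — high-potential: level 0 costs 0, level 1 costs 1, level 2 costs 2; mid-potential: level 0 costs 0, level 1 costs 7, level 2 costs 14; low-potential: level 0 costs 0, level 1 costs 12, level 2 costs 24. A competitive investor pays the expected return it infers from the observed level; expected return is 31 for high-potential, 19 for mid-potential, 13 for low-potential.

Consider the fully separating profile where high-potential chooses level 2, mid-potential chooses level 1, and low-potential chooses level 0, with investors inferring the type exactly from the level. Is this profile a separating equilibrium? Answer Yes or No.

Separating valuations: level 2 → 31, level 1 → 19, level 0 → 13.
high-potential (assigned level 2): level 0: 13 − 0 = 13; level 1: 19 − 1 = 18; level 2: 31 − 2 = 29. high-potential stays.
mid-potential (assigned level 1): level 0: 13 − 0 = 13; level 1: 19 − 7 = 12; level 2: 31 − 14 = 17. mid-potential prefers level 2.
low-potential (assigned level 0): level 0: 13 − 0 = 13; level 1: 19 − 12 = 7; level 2: 31 − 24 = 7. low-potential stays.
At least one type deviates; the separating profile fails.

No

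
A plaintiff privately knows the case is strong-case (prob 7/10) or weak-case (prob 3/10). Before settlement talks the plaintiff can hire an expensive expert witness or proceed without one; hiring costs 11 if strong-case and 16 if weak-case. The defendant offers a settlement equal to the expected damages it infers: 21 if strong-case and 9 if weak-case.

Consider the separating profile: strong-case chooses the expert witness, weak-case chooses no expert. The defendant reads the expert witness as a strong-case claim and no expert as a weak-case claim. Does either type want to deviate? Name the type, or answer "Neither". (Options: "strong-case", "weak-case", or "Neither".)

The expert witness pays 21; no expert pays 9.
strong-case: assigned the expert witness, nets 21 − 11 = 10; deviating to no expert nets 9.
weak-case: assigned no expert, nets 9; deviating to the expert witness nets 21 − 16 = 5.
Both types strictly prefer their assigned action; no profitable deviation.

Neither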